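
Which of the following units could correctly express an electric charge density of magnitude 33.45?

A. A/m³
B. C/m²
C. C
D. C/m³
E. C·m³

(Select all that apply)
D

electric charge density has SI base units: A * s / m^3

Checking each option against A * s / m^3:
  A. A/m³: ✗ does not match
  B. C/m²: ✗ does not match
  C. C: ✗ does not match
  D. C/m³: ✓ matches
  E. C·m³: ✗ does not match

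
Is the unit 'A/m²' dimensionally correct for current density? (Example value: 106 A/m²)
Yes

current density has SI base units: A / m^2
A/m² reduces to the same SI base units, so it is a valid unit for current density.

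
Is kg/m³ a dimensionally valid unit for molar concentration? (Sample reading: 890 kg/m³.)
No

molar concentration has SI base units: mol / m^3
kg/m³ does NOT reduce to mol / m^3; a valid unit for molar concentration would be e.g. mol/m³.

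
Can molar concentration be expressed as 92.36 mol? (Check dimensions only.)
No

molar concentration has SI base units: mol / m^3
mol does NOT reduce to mol / m^3; a valid unit for molar concentration would be e.g. mol/m³.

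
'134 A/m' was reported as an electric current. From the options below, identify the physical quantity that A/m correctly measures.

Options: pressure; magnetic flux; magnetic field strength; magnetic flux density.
magnetic field strength

electric current should have units dimensionally equivalent to A (e.g. A).
The given unit 'A/m' reduces to A / m. Of the listed options, that is the dimensionality of magnetic field strength.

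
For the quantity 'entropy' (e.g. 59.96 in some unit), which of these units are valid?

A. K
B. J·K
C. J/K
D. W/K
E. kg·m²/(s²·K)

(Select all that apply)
C, E

entropy has SI base units: kg * m^2 / (s^2 * K)

Checking each option against kg * m^2 / (s^2 * K):
  A. K: ✗ does not match
  B. J·K: ✗ does not match
  C. J/K: ✓ matches
  D. W/K: ✗ does not match
  E. kg·m²/(s²·K): ✓ matches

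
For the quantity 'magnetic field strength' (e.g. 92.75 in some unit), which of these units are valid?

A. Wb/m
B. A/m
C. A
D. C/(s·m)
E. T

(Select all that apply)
B, D

magnetic field strength has SI base units: A / m

Checking each option against A / m:
  A. Wb/m: ✗ does not match
  B. A/m: ✓ matches
  C. A: ✗ does not match
  D. C/(s·m): ✓ matches
  E. T: ✗ does not match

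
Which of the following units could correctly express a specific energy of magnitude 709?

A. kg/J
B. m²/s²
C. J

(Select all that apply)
B

specific energy has SI base units: m^2 / s^2

Checking each option against m^2 / s^2:
  A. kg/J: ✗ does not match
  B. m²/s²: ✓ matches
  C. J: ✗ does not match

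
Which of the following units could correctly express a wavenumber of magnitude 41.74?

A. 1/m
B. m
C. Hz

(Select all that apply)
A

wavenumber has SI base units: 1 / m

Checking each option against 1 / m:
  A. 1/m: ✓ matches
  B. m: ✗ does not match
  C. Hz: ✗ does not match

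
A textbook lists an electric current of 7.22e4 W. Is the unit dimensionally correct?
No

electric current has SI base units: A
W does NOT reduce to A; a valid unit for electric current would be e.g. A.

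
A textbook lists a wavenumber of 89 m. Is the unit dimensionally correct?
No

wavenumber has SI base units: 1 / m
m does NOT reduce to 1 / m; a valid unit for wavenumber would be e.g. 1/m.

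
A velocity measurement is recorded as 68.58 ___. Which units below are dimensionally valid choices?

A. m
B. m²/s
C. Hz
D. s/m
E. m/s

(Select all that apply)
E

velocity has SI base units: m / s

Checking each option against m / s:
  A. m: ✗ does not match
  B. m²/s: ✗ does not match
  C. Hz: ✗ does not match
  D. s/m: ✗ does not match
  E. m/s: ✓ matches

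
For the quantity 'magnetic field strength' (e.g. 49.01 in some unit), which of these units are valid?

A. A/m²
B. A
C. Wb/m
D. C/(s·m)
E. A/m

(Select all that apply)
D, E

magnetic field strength has SI base units: A / m

Checking each option against A / m:
  A. A/m²: ✗ does not match
  B. A: ✗ does not match
  C. Wb/m: ✗ does not match
  D. C/(s·m): ✓ matches
  E. A/m: ✓ matches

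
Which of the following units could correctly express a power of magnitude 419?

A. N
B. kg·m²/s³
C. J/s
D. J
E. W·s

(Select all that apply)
B, C

power has SI base units: kg * m^2 / s^3

Checking each option against kg * m^2 / s^3:
  A. N: ✗ does not match
  B. kg·m²/s³: ✓ matches
  C. J/s: ✓ matches
  D. J: ✗ does not match
  E. W·s: ✗ does not match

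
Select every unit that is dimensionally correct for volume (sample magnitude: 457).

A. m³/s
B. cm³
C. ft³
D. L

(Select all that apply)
B, C, D

volume has SI base units: m^3

Checking each option against m^3:
  A. m³/s: ✗ does not match
  B. cm³: ✓ matches
  C. ft³: ✓ matches
  D. L: ✓ matches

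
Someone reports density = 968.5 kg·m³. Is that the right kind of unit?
No

density has SI base units: kg / m^3
kg·m³ does NOT reduce to kg / m^3; a valid unit for density would be e.g. kg/m³.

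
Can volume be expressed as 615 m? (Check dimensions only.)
No

volume has SI base units: m^3
m does NOT reduce to m^3; a valid unit for volume would be e.g. m³.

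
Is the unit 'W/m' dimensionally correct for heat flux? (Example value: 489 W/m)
No

heat flux has SI base units: kg / s^3
W/m does NOT reduce to kg / s^3; a valid unit for heat flux would be e.g. W/m².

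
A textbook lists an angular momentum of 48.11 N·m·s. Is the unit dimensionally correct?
Yes

angular momentum has SI base units: kg * m^2 / s
N·m·s reduces to the same SI base units, so it is a valid unit for angular momentum.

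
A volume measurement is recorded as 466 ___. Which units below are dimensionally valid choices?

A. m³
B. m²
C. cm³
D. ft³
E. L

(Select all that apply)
A, C, D, E

volume has SI base units: m^3

Checking each option against m^3:
  A. m³: ✓ matches
  B. m²: ✗ does not match
  C. cm³: ✓ matches
  D. ft³: ✓ matches
  E. L: ✓ matches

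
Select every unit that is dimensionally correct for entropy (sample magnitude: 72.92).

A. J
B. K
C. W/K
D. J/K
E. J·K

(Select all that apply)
D

entropy has SI base units: kg * m^2 / (s^2 * K)

Checking each option against kg * m^2 / (s^2 * K):
  A. J: ✗ does not match
  B. K: ✗ does not match
  C. W/K: ✗ does not match
  D. J/K: ✓ matches
  E. J·K: ✗ does not match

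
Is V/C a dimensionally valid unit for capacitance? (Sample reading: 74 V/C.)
No

capacitance has SI base units: A^2 * s^4 / (kg * m^2)
V/C does NOT reduce to A^2 * s^4 / (kg * m^2); a valid unit for capacitance would be e.g. F.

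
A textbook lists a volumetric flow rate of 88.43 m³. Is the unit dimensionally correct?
No

volumetric flow rate has SI base units: m^3 / s
m³ does NOT reduce to m^3 / s; a valid unit for volumetric flow rate would be e.g. m³/s.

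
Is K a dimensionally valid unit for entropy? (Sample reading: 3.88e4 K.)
No

entropy has SI base units: kg * m^2 / (s^2 * K)
K does NOT reduce to kg * m^2 / (s^2 * K); a valid unit for entropy would be e.g. J/K.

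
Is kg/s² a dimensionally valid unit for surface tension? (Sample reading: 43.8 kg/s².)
Yes

surface tension has SI base units: kg / s^2
kg/s² reduces to the same SI base units, so it is a valid unit for surface tension.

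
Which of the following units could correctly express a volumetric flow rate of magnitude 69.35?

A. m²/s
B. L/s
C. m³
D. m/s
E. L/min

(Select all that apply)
B, E

volumetric flow rate has SI base units: m^3 / s

Checking each option against m^3 / s:
  A. m²/s: ✗ does not match
  B. L/s: ✓ matches
  C. m³: ✗ does not match
  D. m/s: ✗ does not match
  E. L/min: ✓ matches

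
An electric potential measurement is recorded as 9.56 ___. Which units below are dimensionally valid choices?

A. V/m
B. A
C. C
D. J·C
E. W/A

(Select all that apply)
E

electric potential has SI base units: kg * m^2 / (A * s^3)

Checking each option against kg * m^2 / (A * s^3):
  A. V/m: ✗ does not match
  B. A: ✗ does not match
  C. C: ✗ does not match
  D. J·C: ✗ does not match
  E. W/A: ✓ matches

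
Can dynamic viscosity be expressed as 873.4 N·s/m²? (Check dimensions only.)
Yes

dynamic viscosity has SI base units: kg / (m * s)
N·s/m² reduces to the same SI base units, so it is a valid unit for dynamic viscosity.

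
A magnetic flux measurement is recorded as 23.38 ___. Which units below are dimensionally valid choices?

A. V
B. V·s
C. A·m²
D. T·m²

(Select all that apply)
B, D

magnetic flux has SI base units: kg * m^2 / (A * s^2)

Checking each option against kg * m^2 / (A * s^2):
  A. V: ✗ does not match
  B. V·s: ✓ matches
  C. A·m²: ✗ does not match
  D. T·m²: ✓ matches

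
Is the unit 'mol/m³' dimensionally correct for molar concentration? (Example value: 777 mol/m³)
Yes

molar concentration has SI base units: mol / m^3
mol/m³ reduces to the same SI base units, so it is a valid unit for molar concentration.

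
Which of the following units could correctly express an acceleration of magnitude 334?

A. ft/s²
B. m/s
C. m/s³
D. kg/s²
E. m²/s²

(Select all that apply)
A

acceleration has SI base units: m / s^2

Checking each option against m / s^2:
  A. ft/s²: ✓ matches
  B. m/s: ✗ does not match
  C. m/s³: ✗ does not match
  D. kg/s²: ✗ does not match
  E. m²/s²: ✗ does not match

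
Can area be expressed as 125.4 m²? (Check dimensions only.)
Yes

area has SI base units: m^2
m² reduces to the same SI base units, so it is a valid unit for area.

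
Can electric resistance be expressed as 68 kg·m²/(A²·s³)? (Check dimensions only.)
Yes

electric resistance has SI base units: kg * m^2 / (A^2 * s^3)
kg·m²/(A²·s³) reduces to the same SI base units, so it is a valid unit for electric resistance.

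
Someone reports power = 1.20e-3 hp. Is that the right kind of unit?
Yes

power has SI base units: kg * m^2 / s^3
hp reduces to the same SI base units, so it is a valid unit for power.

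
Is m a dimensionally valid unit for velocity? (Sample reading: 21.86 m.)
No

velocity has SI base units: m / s
m does NOT reduce to m / s; a valid unit for velocity would be e.g. m/s.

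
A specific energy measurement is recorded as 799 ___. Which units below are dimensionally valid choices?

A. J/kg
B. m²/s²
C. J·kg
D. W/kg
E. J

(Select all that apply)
A, B

specific energy has SI base units: m^2 / s^2

Checking each option against m^2 / s^2:
  A. J/kg: ✓ matches
  B. m²/s²: ✓ matches
  C. J·kg: ✗ does not match
  D. W/kg: ✗ does not match
  E. J: ✗ does not match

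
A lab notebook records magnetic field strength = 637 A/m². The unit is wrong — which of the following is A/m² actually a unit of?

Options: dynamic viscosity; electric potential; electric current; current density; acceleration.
current density

magnetic field strength should have units dimensionally equivalent to A / m (e.g. A/m).
The given unit 'A/m²' reduces to A / m^2. Of the listed options, that is the dimensionality of current density.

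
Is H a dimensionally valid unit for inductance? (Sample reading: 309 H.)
Yes

inductance has SI base units: kg * m^2 / (A^2 * s^2)
H reduces to the same SI base units, so it is a valid unit for inductance.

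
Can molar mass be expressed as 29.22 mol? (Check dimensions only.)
No

molar mass has SI base units: kg / mol
mol does NOT reduce to kg / mol; a valid unit for molar mass would be e.g. kg/mol.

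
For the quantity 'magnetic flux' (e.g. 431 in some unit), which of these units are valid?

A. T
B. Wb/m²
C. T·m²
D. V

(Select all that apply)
C

magnetic flux has SI base units: kg * m^2 / (A * s^2)

Checking each option against kg * m^2 / (A * s^2):
  A. T: ✗ does not match
  B. Wb/m²: ✗ does not match
  C. T·m²: ✓ matches
  D. V: ✗ does not match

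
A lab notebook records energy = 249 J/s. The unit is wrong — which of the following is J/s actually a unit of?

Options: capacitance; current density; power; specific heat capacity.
power

energy should have units dimensionally equivalent to kg * m^2 / s^2 (e.g. J).
The given unit 'J/s' reduces to kg * m^2 / s^3. Of the listed options, that is the dimensionality of power.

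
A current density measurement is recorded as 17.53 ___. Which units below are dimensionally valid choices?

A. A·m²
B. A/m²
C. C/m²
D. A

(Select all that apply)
B

current density has SI base units: A / m^2

Checking each option against A / m^2:
  A. A·m²: ✗ does not match
  B. A/m²: ✓ matches
  C. C/m²: ✗ does not match
  D. A: ✗ does not match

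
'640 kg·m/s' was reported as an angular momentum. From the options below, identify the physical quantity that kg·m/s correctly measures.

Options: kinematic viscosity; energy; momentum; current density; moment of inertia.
momentum

angular momentum should have units dimensionally equivalent to kg * m^2 / s (e.g. kg·m²/s).
The given unit 'kg·m/s' reduces to kg * m / s. Of the listed options, that is the dimensionality of momentum.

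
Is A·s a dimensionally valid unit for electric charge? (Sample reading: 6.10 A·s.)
Yes

electric charge has SI base units: A * s
A·s reduces to the same SI base units, so it is a valid unit for electric charge.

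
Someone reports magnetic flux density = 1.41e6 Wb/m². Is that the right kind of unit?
Yes

magnetic flux density has SI base units: kg / (A * s^2)
Wb/m² reduces to the same SI base units, so it is a valid unit for magnetic flux density.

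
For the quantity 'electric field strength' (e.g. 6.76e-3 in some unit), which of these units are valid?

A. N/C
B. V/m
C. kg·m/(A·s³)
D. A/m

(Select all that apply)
A, B, C

electric field strength has SI base units: kg * m / (A * s^3)

Checking each option against kg * m / (A * s^3):
  A. N/C: ✓ matches
  B. V/m: ✓ matches
  C. kg·m/(A·s³): ✓ matches
  D. A/m: ✗ does not match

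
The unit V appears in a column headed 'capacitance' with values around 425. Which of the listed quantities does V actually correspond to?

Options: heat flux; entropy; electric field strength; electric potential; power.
electric potential

capacitance should have units dimensionally equivalent to A^2 * s^4 / (kg * m^2) (e.g. F).
The given unit 'V' reduces to kg * m^2 / (A * s^3). Of the listed options, that is the dimensionality of electric potential.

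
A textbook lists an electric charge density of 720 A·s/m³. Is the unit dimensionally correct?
Yes

electric charge density has SI base units: A * s / m^3
A·s/m³ reduces to the same SI base units, so it is a valid unit for electric charge density.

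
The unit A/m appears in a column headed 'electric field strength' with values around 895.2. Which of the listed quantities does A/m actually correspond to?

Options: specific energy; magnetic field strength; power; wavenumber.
magnetic field strength

electric field strength should have units dimensionally equivalent to kg * m / (A * s^3) (e.g. V/m).
The given unit 'A/m' reduces to A / m. Of the listed options, that is the dimensionality of magnetic field strength.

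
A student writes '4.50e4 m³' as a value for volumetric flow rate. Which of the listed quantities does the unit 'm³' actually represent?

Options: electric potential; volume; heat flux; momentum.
volume

volumetric flow rate should have units dimensionally equivalent to m^3 / s (e.g. m³/s).
The given unit 'm³' reduces to m^3. Of the listed options, that is the dimensionality of volume.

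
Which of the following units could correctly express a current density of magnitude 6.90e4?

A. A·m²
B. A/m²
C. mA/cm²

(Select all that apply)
B, C

current density has SI base units: A / m^2

Checking each option against A / m^2:
  A. A·m²: ✗ does not match
  B. A/m²: ✓ matches
  C. mA/cm²: ✓ matches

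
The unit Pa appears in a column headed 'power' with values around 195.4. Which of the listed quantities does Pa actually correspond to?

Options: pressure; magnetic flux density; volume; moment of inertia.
pressure

power should have units dimensionally equivalent to kg * m^2 / s^3 (e.g. W).
The given unit 'Pa' reduces to kg / (m * s^2). Of the listed options, that is the dimensionality of pressure.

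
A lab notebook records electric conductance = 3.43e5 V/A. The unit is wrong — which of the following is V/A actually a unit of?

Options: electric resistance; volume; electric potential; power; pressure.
electric resistance

electric conductance should have units dimensionally equivalent to A^2 * s^3 / (kg * m^2) (e.g. S).
The given unit 'V/A' reduces to kg * m^2 / (A^2 * s^3). Of the listed options, that is the dimensionality of electric resistance.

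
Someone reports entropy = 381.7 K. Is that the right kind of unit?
No

entropy has SI base units: kg * m^2 / (s^2 * K)
K does NOT reduce to kg * m^2 / (s^2 * K); a valid unit for entropy would be e.g. J/K.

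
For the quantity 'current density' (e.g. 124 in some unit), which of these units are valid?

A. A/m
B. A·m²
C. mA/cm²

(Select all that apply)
C

current density has SI base units: A / m^2

Checking each option against A / m^2:
  A. A/m: ✗ does not match
  B. A·m²: ✗ does not match
  C. mA/cm²: ✓ matches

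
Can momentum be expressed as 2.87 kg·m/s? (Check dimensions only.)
Yes

momentum has SI base units: kg * m / s
kg·m/s reduces to the same SI base units, so it is a valid unit for momentum.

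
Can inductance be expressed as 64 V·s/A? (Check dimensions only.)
Yes

inductance has SI base units: kg * m^2 / (A^2 * s^2)
V·s/A reduces to the same SI base units, so it is a valid unit for inductance.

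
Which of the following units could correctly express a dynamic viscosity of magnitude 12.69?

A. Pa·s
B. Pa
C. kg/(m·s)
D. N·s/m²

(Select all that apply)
A, C, D

dynamic viscosity has SI base units: kg / (m * s)

Checking each option against kg / (m * s):
  A. Pa·s: ✓ matches
  B. Pa: ✗ does not match
  C. kg/(m·s): ✓ matches
  D. N·s/m²: ✓ matches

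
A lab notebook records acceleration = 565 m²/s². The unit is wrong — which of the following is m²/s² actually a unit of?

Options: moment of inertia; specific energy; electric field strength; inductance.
specific energy

acceleration should have units dimensionally equivalent to m / s^2 (e.g. m/s²).
The given unit 'm²/s²' reduces to m^2 / s^2. Of the listed options, that is the dimensionality of specific energy.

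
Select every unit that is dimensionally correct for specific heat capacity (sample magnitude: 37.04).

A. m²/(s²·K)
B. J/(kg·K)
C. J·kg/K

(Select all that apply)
A, B

specific heat capacity has SI base units: m^2 / (s^2 * K)

Checking each option against m^2 / (s^2 * K):
  A. m²/(s²·K): ✓ matches
  B. J/(kg·K): ✓ matches
  C. J·kg/K: ✗ does not match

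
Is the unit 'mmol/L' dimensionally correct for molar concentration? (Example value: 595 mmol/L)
Yes

molar concentration has SI base units: mol / m^3
mmol/L reduces to the same SI base units, so it is a valid unit for molar concentration.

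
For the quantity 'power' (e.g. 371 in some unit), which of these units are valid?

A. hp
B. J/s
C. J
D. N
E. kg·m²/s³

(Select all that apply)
A, B, E

power has SI base units: kg * m^2 / s^3

Checking each option against kg * m^2 / s^3:
  A. hp: ✓ matches
  B. J/s: ✓ matches
  C. J: ✗ does not match
  D. N: ✗ does not match
  E. kg·m²/s³: ✓ matches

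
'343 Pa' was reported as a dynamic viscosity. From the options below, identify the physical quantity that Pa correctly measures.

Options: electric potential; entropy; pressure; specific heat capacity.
pressure

dynamic viscosity should have units dimensionally equivalent to kg / (m * s) (e.g. Pa·s).
The given unit 'Pa' reduces to kg / (m * s^2). Of the listed options, that is the dimensionality of pressure.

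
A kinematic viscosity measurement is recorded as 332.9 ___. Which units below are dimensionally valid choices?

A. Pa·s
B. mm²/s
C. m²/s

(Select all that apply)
B, C

kinematic viscosity has SI base units: m^2 / s

Checking each option against m^2 / s:
  A. Pa·s: ✗ does not match
  B. mm²/s: ✓ matches
  C. m²/s: ✓ matches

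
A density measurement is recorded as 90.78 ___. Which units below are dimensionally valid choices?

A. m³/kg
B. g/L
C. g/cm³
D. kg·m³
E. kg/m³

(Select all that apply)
B, C, E

density has SI base units: kg / m^3

Checking each option against kg / m^3:
  A. m³/kg: ✗ does not match
  B. g/L: ✓ matches
  C. g/cm³: ✓ matches
  D. kg·m³: ✗ does not match
  E. kg/m³: ✓ matches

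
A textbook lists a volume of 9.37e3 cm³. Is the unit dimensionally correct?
Yes

volume has SI base units: m^3
cm³ reduces to the same SI base units, so it is a valid unit for volume.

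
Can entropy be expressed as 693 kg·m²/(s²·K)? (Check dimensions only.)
Yes

entropy has SI base units: kg * m^2 / (s^2 * K)
kg·m²/(s²·K) reduces to the same SI base units, so it is a valid unit for entropy.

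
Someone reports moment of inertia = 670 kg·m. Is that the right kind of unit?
No

moment of inertia has SI base units: kg * m^2
kg·m does NOT reduce to kg * m^2; a valid unit for moment of inertia would be e.g. kg·m².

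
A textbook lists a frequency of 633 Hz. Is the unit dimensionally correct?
Yes

frequency has SI base units: 1 / s
Hz reduces to the same SI base units, so it is a valid unit for frequency.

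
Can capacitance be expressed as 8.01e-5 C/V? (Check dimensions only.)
Yes

capacitance has SI base units: A^2 * s^4 / (kg * m^2)
C/V reduces to the same SI base units, so it is a valid unit for capacitance.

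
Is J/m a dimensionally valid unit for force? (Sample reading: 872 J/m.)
Yes

force has SI base units: kg * m / s^2
J/m reduces to the same SI base units, so it is a valid unit for force.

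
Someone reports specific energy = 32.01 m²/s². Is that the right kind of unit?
Yes

specific energy has SI base units: m^2 / s^2
m²/s² reduces to the same SI base units, so it is a valid unit for specific energy.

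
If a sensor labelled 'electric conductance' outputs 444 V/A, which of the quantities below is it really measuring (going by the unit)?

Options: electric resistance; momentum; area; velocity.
electric resistance

electric conductance should have units dimensionally equivalent to A^2 * s^3 / (kg * m^2) (e.g. S).
The given unit 'V/A' reduces to kg * m^2 / (A^2 * s^3). Of the listed options, that is the dimensionality of electric resistance.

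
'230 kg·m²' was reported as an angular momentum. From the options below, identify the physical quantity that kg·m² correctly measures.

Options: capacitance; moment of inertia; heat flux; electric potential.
moment of inertia

angular momentum should have units dimensionally equivalent to kg * m^2 / s (e.g. kg·m²/s).
The given unit 'kg·m²' reduces to kg * m^2. Of the listed options, that is the dimensionality of moment of inertia.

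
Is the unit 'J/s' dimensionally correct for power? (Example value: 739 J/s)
Yes

power has SI base units: kg * m^2 / s^3
J/s reduces to the same SI base units, so it is a valid unit for power.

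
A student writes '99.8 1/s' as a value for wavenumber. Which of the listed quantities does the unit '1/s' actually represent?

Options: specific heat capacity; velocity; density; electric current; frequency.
frequency

wavenumber should have units dimensionally equivalent to 1 / m (e.g. 1/m).
The given unit '1/s' reduces to 1 / s. Of the listed options, that is the dimensionality of frequency.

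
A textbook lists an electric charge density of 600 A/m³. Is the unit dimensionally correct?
No

electric charge density has SI base units: A * s / m^3
A/m³ does NOT reduce to A * s / m^3; a valid unit for electric charge density would be e.g. C/m³.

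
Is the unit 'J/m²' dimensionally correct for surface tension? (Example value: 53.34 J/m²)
Yes

surface tension has SI base units: kg / s^2
J/m² reduces to the same SI base units, so it is a valid unit for surface tension.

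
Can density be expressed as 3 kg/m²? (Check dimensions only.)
No

density has SI base units: kg / m^3
kg/m² does NOT reduce to kg / m^3; a valid unit for density would be e.g. kg/m³.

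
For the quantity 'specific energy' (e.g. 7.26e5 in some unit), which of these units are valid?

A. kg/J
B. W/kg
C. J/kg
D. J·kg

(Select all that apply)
C

specific energy has SI base units: m^2 / s^2

Checking each option against m^2 / s^2:
  A. kg/J: ✗ does not match
  B. W/kg: ✗ does not match
  C. J/kg: ✓ matches
  D. J·kg: ✗ does not match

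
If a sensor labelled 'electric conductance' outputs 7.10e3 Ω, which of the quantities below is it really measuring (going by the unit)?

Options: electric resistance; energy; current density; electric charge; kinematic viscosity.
electric resistance

electric conductance should have units dimensionally equivalent to A^2 * s^3 / (kg * m^2) (e.g. S).
The given unit 'Ω' reduces to kg * m^2 / (A^2 * s^3). Of the listed options, that is the dimensionality of electric resistance.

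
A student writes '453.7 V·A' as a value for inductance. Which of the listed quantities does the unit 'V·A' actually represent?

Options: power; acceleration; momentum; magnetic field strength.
power

inductance should have units dimensionally equivalent to kg * m^2 / (A^2 * s^2) (e.g. H).
The given unit 'V·A' reduces to kg * m^2 / s^3. Of the listed options, that is the dimensionality of power.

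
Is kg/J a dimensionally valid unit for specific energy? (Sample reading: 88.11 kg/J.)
No

specific energy has SI base units: m^2 / s^2
kg/J does NOT reduce to m^2 / s^2; a valid unit for specific energy would be e.g. J/kg.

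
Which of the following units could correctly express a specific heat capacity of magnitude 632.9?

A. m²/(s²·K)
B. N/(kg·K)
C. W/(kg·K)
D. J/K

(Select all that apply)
A

specific heat capacity has SI base units: m^2 / (s^2 * K)

Checking each option against m^2 / (s^2 * K):
  A. m²/(s²·K): ✓ matches
  B. N/(kg·K): ✗ does not match
  C. W/(kg·K): ✗ does not match
  D. J/K: ✗ does not match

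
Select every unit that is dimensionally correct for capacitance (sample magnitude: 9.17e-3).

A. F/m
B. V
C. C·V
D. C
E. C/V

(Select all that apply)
E

capacitance has SI base units: A^2 * s^4 / (kg * m^2)

Checking each option against A^2 * s^4 / (kg * m^2):
  A. F/m: ✗ does not match
  B. V: ✗ does not match
  C. C·V: ✗ does not match
  D. C: ✗ does not match
  E. C/V: ✓ matches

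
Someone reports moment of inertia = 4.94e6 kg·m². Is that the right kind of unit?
Yes

moment of inertia has SI base units: kg * m^2
kg·m² reduces to the same SI base units, so it is a valid unit for moment of inertia.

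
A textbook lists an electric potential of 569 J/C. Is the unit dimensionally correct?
Yes

electric potential has SI base units: kg * m^2 / (A * s^3)
J/C reduces to the same SI base units, so it is a valid unit for electric potential.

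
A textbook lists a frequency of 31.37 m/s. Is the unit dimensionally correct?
No

frequency has SI base units: 1 / s
m/s does NOT reduce to 1 / s; a valid unit for frequency would be e.g. Hz.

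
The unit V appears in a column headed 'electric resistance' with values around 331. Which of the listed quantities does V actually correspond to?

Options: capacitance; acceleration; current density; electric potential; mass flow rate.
electric potential

electric resistance should have units dimensionally equivalent to kg * m^2 / (A^2 * s^3) (e.g. Ω).
The given unit 'V' reduces to kg * m^2 / (A * s^3). Of the listed options, that is the dimensionality of electric potential.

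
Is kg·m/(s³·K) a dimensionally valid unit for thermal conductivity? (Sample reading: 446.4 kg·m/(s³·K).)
Yes

thermal conductivity has SI base units: kg * m / (s^3 * K)
kg·m/(s³·K) reduces to the same SI base units, so it is a valid unit for thermal conductivity.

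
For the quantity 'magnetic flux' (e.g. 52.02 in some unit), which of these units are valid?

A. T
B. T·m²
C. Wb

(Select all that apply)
B, C

magnetic flux has SI base units: kg * m^2 / (A * s^2)

Checking each option against kg * m^2 / (A * s^2):
  A. T: ✗ does not match
  B. T·m²: ✓ matches
  C. Wb: ✓ matches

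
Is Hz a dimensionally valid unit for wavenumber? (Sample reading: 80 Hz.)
No

wavenumber has SI base units: 1 / m
Hz does NOT reduce to 1 / m; a valid unit for wavenumber would be e.g. 1/m.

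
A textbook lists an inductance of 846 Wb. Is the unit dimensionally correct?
No

inductance has SI base units: kg * m^2 / (A^2 * s^2)
Wb does NOT reduce to kg * m^2 / (A^2 * s^2); a valid unit for inductance would be e.g. H.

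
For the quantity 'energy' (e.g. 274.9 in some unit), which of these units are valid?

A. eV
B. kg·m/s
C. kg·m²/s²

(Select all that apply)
A, C

energy has SI base units: kg * m^2 / s^2

Checking each option against kg * m^2 / s^2:
  A. eV: ✓ matches
  B. kg·m/s: ✗ does not match
  C. kg·m²/s²: ✓ matches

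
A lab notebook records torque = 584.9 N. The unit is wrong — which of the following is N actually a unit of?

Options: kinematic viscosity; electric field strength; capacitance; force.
force

torque should have units dimensionally equivalent to kg * m^2 / s^2 (e.g. N·m).
The given unit 'N' reduces to kg * m / s^2. Of the listed options, that is the dimensionality of force.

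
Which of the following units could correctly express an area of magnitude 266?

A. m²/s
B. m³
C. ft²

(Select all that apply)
C

area has SI base units: m^2

Checking each option against m^2:
  A. m²/s: ✗ does not match
  B. m³: ✗ does not match
  C. ft²: ✓ matches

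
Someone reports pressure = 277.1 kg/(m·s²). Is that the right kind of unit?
Yes

pressure has SI base units: kg / (m * s^2)
kg/(m·s²) reduces to the same SI base units, so it is a valid unit for pressure.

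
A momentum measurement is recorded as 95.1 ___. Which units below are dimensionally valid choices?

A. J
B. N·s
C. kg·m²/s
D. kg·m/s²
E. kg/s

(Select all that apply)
B

momentum has SI base units: kg * m / s

Checking each option against kg * m / s:
  A. J: ✗ does not match
  B. N·s: ✓ matches
  C. kg·m²/s: ✗ does not match
  D. kg·m/s²: ✗ does not match
  E. kg/s: ✗ does not match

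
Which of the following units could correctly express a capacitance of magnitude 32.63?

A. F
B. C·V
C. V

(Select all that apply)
A

capacitance has SI base units: A^2 * s^4 / (kg * m^2)

Checking each option against A^2 * s^4 / (kg * m^2):
  A. F: ✓ matches
  B. C·V: ✗ does not match
  C. V: ✗ does not match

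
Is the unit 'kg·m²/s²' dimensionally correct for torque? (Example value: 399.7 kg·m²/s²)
Yes

torque has SI base units: kg * m^2 / s^2
kg·m²/s² reduces to the same SI base units, so it is a valid unit for torque.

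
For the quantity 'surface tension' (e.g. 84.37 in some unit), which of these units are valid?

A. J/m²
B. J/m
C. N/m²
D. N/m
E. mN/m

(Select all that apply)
A, D, E

surface tension has SI base units: kg / s^2

Checking each option against kg / s^2:
  A. J/m²: ✓ matches
  B. J/m: ✗ does not match
  C. N/m²: ✗ does not match
  D. N/m: ✓ matches
  E. mN/m: ✓ matches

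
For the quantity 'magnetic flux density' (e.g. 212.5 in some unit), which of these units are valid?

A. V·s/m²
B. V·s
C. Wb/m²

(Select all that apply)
A, C

magnetic flux density has SI base units: kg / (A * s^2)

Checking each option against kg / (A * s^2):
  A. V·s/m²: ✓ matches
  B. V·s: ✗ does not match
  C. Wb/m²: ✓ matches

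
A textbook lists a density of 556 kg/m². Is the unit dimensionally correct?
No

density has SI base units: kg / m^3
kg/m² does NOT reduce to kg / m^3; a valid unit for density would be e.g. kg/m³.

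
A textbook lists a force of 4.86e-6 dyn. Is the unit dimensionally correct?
Yes

force has SI base units: kg * m / s^2
dyn reduces to the same SI base units, so it is a valid unit for force.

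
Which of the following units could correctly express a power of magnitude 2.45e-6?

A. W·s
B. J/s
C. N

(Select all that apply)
B

power has SI base units: kg * m^2 / s^3

Checking each option against kg * m^2 / s^3:
  A. W·s: ✗ does not match
  B. J/s: ✓ matches
  C. N: ✗ does not match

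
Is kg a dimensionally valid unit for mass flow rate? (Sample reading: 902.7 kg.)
No

mass flow rate has SI base units: kg / s
kg does NOT reduce to kg / s; a valid unit for mass flow rate would be e.g. kg/s.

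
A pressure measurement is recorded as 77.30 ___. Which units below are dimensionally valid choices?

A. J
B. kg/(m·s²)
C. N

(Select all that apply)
B

pressure has SI base units: kg / (m * s^2)

Checking each option against kg / (m * s^2):
  A. J: ✗ does not match
  B. kg/(m·s²): ✓ matches
  C. N: ✗ does not match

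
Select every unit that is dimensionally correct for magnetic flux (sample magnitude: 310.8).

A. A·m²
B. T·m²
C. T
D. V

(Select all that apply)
B

magnetic flux has SI base units: kg * m^2 / (A * s^2)

Checking each option against kg * m^2 / (A * s^2):
  A. A·m²: ✗ does not match
  B. T·m²: ✓ matches
  C. T: ✗ does not match
  D. V: ✗ does not match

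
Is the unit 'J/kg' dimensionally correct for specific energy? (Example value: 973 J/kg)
Yes

specific energy has SI base units: m^2 / s^2
J/kg reduces to the same SI base units, so it is a valid unit for specific energy.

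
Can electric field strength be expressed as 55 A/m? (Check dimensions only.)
No

electric field strength has SI base units: kg * m / (A * s^3)
A/m does NOT reduce to kg * m / (A * s^3); a valid unit for electric field strength would be e.g. V/m.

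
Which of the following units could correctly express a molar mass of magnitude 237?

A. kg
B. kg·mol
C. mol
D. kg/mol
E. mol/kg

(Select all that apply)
D

molar mass has SI base units: kg / mol

Checking each option against kg / mol:
  A. kg: ✗ does not match
  B. kg·mol: ✗ does not match
  C. mol: ✗ does not match
  D. kg/mol: ✓ matches
  E. mol/kg: ✗ does not match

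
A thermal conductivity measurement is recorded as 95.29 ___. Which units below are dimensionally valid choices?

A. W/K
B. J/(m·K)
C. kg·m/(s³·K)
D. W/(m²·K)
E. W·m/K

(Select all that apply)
C

thermal conductivity has SI base units: kg * m / (s^3 * K)

Checking each option against kg * m / (s^3 * K):
  A. W/K: ✗ does not match
  B. J/(m·K): ✗ does not match
  C. kg·m/(s³·K): ✓ matches
  D. W/(m²·K): ✗ does not match
  E. W·m/K: ✗ does not match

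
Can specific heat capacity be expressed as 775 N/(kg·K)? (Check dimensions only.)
No

specific heat capacity has SI base units: m^2 / (s^2 * K)
N/(kg·K) does NOT reduce to m^2 / (s^2 * K); a valid unit for specific heat capacity would be e.g. J/(kg·K).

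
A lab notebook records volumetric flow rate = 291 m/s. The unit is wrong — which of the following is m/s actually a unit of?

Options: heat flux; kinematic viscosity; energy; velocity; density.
velocity

volumetric flow rate should have units dimensionally equivalent to m^3 / s (e.g. m³/s).
The given unit 'm/s' reduces to m / s. Of the listed options, that is the dimensionality of velocity.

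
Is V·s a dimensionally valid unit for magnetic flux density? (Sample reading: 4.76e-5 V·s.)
No

magnetic flux density has SI base units: kg / (A * s^2)
V·s does NOT reduce to kg / (A * s^2); a valid unit for magnetic flux density would be e.g. T.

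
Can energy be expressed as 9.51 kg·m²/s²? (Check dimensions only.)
Yes

energy has SI base units: kg * m^2 / s^2
kg·m²/s² reduces to the same SI base units, so it is a valid unit for energy.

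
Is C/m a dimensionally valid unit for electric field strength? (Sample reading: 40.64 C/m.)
No

electric field strength has SI base units: kg * m / (A * s^3)
C/m does NOT reduce to kg * m / (A * s^3); a valid unit for electric field strength would be e.g. V/m.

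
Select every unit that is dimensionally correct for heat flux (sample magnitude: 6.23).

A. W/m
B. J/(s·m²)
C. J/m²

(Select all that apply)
B

heat flux has SI base units: kg / s^3

Checking each option against kg / s^3:
  A. W/m: ✗ does not match
  B. J/(s·m²): ✓ matches
  C. J/m²: ✗ does not match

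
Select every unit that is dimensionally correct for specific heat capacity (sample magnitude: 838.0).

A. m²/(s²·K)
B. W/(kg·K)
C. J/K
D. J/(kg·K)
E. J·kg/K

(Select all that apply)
A, D

specific heat capacity has SI base units: m^2 / (s^2 * K)

Checking each option against m^2 / (s^2 * K):
  A. m²/(s²·K): ✓ matches
  B. W/(kg·K): ✗ does not match
  C. J/K: ✗ does not match
  D. J/(kg·K): ✓ matches
  E. J·kg/K: ✗ does not match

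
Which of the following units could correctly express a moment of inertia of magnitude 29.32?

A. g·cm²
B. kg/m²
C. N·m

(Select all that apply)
A

moment of inertia has SI base units: kg * m^2

Checking each option against kg * m^2:
  A. g·cm²: ✓ matches
  B. kg/m²: ✗ does not match
  C. N·m: ✗ does not match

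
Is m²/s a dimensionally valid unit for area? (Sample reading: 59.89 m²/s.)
No

area has SI base units: m^2
m²/s does NOT reduce to m^2; a valid unit for area would be e.g. m².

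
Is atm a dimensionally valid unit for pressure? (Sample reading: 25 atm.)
Yes

pressure has SI base units: kg / (m * s^2)
atm reduces to the same SI base units, so it is a valid unit for pressure.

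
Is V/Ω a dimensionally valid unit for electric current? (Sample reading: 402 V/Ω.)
Yes

electric current has SI base units: A
V/Ω reduces to the same SI base units, so it is a valid unit for electric current.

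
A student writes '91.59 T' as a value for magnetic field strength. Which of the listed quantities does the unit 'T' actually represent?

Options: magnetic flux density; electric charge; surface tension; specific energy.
magnetic flux density

magnetic field strength should have units dimensionally equivalent to A / m (e.g. A/m).
The given unit 'T' reduces to kg / (A * s^2). Of the listed options, that is the dimensionality of magnetic flux density.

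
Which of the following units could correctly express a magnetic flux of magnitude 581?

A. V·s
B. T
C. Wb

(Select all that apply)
A, C

magnetic flux has SI base units: kg * m^2 / (A * s^2)

Checking each option against kg * m^2 / (A * s^2):
  A. V·s: ✓ matches
  B. T: ✗ does not match
  C. Wb: ✓ matches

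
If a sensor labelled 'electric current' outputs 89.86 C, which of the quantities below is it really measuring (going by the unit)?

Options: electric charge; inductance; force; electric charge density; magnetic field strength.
electric charge

electric current should have units dimensionally equivalent to A (e.g. A).
The given unit 'C' reduces to A * s. Of the listed options, that is the dimensionality of electric charge.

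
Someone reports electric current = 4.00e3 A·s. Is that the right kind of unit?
No

electric current has SI base units: A
A·s does NOT reduce to A; a valid unit for electric current would be e.g. A.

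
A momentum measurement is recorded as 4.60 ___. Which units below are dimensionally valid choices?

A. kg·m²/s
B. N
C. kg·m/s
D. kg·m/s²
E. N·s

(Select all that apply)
C, E

momentum has SI base units: kg * m / s

Checking each option against kg * m / s:
  A. kg·m²/s: ✗ does not match
  B. N: ✗ does not match
  C. kg·m/s: ✓ matches
  D. kg·m/s²: ✗ does not match
  E. N·s: ✓ matches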